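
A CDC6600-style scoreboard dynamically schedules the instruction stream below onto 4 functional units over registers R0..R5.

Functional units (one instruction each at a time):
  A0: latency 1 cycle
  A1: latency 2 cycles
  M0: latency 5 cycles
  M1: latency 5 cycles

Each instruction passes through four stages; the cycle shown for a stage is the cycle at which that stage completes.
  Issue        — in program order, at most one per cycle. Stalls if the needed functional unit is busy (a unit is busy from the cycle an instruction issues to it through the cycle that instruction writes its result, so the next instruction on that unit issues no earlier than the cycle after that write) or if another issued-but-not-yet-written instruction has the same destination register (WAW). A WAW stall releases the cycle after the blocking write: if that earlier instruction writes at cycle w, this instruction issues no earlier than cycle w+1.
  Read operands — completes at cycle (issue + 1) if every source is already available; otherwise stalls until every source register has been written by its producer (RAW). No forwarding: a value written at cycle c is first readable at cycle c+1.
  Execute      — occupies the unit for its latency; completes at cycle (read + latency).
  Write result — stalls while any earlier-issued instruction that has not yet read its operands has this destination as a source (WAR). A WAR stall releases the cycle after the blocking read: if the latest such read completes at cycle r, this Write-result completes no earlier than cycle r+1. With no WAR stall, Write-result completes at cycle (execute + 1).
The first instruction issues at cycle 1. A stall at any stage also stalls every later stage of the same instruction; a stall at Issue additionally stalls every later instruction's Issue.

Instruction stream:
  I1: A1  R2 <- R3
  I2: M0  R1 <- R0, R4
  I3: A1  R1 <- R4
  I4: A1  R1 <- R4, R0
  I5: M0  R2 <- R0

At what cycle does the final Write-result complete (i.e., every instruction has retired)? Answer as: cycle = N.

I1  is:1  ro:2  ex:4  wr:5
I2  is:2  ro:3  ex:8  wr:9
I3  is:10  ro:11  ex:13  wr:14  — WAW R1: wait I2 write@9
I4  is:15  ro:16  ex:18  wr:19  — struct: A1 busy until I3 writes@14
I5  is:16  ro:17  ex:22  wr:23

cycle = 23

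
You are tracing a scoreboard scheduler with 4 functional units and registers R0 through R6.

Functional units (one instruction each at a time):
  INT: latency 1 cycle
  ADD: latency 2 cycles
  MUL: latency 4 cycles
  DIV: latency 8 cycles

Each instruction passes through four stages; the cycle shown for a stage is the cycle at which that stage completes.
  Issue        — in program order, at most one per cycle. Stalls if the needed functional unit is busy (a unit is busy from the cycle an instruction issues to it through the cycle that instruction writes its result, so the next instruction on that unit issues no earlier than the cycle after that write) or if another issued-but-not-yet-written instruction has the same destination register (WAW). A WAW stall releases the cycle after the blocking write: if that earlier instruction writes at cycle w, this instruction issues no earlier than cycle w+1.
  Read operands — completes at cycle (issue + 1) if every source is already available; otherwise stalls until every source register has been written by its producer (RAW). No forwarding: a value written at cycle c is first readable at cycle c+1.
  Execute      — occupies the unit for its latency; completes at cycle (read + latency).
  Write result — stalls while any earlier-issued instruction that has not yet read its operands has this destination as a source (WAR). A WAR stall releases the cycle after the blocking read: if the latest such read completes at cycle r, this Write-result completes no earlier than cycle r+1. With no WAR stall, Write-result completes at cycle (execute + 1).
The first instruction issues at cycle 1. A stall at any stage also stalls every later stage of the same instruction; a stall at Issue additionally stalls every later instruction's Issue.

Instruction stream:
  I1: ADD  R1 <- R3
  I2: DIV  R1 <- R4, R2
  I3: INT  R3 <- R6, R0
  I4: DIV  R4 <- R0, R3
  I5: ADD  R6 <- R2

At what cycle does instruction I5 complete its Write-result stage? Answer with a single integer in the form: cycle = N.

cycle = 22

I1 -> (1, 2, 4, 5)
I2 -> (6, 7, 15, 16)  // WAW R1: wait I1 write@5
I3 -> (7, 8, 9, 10)
I4 -> (17, 18, 26, 27)  // struct: DIV busy until I2 writes@16
I5 -> (18, 19, 21, 22)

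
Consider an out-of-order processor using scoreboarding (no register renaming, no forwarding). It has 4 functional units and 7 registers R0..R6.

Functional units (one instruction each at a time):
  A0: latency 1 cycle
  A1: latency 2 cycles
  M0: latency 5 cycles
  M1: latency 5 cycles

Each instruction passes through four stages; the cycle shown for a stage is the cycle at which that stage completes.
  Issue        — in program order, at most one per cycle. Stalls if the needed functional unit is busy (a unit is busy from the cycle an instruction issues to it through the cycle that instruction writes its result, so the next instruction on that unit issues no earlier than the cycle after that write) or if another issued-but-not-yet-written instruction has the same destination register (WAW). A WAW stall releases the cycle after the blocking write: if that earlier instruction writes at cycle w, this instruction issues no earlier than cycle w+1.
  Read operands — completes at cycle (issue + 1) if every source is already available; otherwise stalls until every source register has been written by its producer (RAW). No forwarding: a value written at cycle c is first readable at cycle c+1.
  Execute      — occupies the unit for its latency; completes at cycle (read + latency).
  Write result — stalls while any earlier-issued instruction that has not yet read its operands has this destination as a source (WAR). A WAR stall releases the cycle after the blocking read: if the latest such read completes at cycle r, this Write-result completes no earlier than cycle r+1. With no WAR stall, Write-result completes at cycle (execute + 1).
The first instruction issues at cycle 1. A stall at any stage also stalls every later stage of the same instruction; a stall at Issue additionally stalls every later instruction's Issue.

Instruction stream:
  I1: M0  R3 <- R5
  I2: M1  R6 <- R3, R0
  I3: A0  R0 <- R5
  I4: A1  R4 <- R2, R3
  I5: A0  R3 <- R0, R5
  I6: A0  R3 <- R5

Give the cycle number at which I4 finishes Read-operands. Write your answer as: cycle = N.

cycle = 9

I1: IS=1 RO=2 EX=7 WR=8
I2: IS=2 RO=9 EX=14 WR=15  [RAW R3: wait I1 write@8]
I3: IS=3 RO=4 EX=5 WR=10  [WAR R0: wait I2 read@9]
I4: IS=4 RO=9 EX=11 WR=12  [RAW R3: wait I1 write@8]
I5: IS=11 RO=12 EX=13 WR=14  [struct: A0 busy until I3 writes@10]
I6: IS=15 RO=16 EX=17 WR=18  [struct: A0 busy until I5 writes@14]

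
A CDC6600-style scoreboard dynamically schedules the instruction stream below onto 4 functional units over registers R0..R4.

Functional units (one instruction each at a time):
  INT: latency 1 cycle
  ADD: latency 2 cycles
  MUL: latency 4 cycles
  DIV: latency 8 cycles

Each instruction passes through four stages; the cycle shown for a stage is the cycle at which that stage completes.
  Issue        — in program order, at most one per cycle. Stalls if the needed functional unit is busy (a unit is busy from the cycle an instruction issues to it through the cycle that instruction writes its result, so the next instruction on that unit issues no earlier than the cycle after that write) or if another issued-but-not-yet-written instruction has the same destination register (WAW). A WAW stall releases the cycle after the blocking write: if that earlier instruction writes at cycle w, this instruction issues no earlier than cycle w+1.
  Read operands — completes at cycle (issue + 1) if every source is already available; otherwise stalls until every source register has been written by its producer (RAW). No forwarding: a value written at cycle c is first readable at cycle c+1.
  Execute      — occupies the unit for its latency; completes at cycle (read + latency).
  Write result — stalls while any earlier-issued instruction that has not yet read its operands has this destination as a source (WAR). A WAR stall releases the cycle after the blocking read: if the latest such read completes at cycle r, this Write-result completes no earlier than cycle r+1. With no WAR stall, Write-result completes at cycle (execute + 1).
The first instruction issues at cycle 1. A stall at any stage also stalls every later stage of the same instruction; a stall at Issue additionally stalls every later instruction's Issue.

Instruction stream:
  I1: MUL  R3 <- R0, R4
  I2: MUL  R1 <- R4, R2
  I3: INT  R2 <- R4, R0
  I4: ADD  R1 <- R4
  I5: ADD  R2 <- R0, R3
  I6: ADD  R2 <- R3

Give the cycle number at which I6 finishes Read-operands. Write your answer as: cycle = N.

cycle 1: I1→MUL
cycle 2: I1 RO
cycle 6: I1 EX
cycle 7: I1 WR R3
cycle 8: I2→MUL
cycle 9: I2 RO | I3→INT
cycle 10: I3 RO
cycle 11: I3 EX
cycle 12: I3 WR R2
cycle 13: I2 EX
cycle 14: I2 WR R1
cycle 15: I4→ADD
cycle 16: I4 RO
cycle 18: I4 EX
cycle 19: I4 WR R1
cycle 20: I5→ADD
cycle 21: I5 RO
cycle 23: I5 EX
cycle 24: I5 WR R2
cycle 25: I6→ADD
cycle 26: I6 RO
cycle 28: I6 EX
cycle 29: I6 WR R2

cycle = 26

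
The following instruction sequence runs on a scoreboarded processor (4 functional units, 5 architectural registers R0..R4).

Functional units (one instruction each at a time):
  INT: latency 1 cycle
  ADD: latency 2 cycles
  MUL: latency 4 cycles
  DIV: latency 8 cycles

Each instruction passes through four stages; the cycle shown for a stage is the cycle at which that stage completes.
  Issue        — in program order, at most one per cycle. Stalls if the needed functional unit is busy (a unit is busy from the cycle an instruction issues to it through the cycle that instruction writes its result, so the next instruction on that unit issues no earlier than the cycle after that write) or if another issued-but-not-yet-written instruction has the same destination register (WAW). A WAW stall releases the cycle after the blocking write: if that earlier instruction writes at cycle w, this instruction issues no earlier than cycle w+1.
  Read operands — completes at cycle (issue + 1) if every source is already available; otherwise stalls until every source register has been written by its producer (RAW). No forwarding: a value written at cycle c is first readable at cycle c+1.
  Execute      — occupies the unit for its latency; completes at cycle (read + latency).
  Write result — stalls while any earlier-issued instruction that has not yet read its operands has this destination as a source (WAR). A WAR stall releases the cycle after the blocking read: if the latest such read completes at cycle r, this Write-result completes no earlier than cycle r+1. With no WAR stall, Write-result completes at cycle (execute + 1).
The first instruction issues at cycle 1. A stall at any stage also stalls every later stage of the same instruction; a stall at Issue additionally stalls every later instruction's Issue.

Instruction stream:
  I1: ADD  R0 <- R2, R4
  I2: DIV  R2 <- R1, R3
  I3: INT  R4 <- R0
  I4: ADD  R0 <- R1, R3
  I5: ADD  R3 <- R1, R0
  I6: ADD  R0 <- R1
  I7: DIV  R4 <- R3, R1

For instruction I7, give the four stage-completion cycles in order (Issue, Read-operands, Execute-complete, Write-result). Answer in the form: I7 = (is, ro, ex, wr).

I7 = (17, 18, 26, 27)

1) issue 1, read 2, done 4, write 5
2) issue 2, read 3, done 11, write 12
3) issue 3, read 6, done 7, write 8  <RAW R0: wait I1 write@5>
4) issue 6, read 7, done 9, write 10  <struct: ADD busy until I1 writes@5>
5) issue 11, read 12, done 14, write 15  <struct: ADD busy until I4 writes@10>
6) issue 16, read 17, done 19, write 20  <struct: ADD busy until I5 writes@15>
7) issue 17, read 18, done 26, write 27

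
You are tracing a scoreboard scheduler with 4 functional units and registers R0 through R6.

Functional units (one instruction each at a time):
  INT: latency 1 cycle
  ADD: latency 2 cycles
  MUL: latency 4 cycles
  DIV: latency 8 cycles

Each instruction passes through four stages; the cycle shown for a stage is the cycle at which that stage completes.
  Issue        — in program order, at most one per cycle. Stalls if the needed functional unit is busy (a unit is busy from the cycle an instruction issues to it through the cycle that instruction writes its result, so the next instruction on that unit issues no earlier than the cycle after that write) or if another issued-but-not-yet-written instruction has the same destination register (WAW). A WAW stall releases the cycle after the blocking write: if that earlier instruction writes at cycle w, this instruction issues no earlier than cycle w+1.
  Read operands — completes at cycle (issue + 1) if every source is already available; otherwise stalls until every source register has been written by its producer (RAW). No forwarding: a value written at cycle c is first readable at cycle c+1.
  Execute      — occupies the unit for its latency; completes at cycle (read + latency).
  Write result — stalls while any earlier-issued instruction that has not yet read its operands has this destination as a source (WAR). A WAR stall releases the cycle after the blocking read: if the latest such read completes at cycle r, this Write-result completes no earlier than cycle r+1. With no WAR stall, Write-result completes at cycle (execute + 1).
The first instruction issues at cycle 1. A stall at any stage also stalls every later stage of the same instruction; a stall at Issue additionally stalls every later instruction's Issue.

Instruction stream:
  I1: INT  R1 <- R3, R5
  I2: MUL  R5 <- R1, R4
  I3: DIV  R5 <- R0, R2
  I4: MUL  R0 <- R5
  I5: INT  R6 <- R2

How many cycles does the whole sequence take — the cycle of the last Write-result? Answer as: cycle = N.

c1: I1→INT
c2: I1 RO | I2→MUL
c3: I1 EX
c4: I1 WR R1
c5: I2 RO
c9: I2 EX
c10: I2 WR R5
c11: I3→DIV
c12: I3 RO | I4→MUL
c13: I5→INT
c14: I5 RO
c15: I5 EX
c16: I5 WR R6
c20: I3 EX
c21: I3 WR R5
c22: I4 RO
c26: I4 EX
c27: I4 WR R0

cycle = 27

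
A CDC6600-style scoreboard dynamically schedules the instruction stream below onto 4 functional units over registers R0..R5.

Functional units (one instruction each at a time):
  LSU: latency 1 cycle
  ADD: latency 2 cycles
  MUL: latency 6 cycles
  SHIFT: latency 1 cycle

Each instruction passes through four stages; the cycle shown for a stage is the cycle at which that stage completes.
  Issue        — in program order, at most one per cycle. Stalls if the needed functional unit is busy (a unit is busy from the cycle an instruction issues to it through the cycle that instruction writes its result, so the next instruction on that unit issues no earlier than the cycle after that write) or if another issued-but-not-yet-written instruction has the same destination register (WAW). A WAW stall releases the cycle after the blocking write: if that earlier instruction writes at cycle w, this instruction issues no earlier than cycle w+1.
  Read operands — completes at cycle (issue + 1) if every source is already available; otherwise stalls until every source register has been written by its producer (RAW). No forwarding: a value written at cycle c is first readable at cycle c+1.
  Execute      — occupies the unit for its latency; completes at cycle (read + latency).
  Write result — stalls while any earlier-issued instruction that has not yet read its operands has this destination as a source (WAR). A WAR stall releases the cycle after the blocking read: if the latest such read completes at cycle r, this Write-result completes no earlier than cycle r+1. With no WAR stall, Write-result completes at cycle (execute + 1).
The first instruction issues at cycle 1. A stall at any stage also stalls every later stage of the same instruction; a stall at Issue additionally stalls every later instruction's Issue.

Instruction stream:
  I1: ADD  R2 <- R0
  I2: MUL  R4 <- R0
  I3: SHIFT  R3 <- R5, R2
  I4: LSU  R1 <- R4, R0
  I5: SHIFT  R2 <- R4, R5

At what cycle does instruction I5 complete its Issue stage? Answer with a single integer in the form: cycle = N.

cycle 1: I1 dispatched to ADD
cycle 2: I1 operands ready, I2 dispatched to MUL
cycle 3: I2 operands ready, I3 dispatched to SHIFT
cycle 4: I1 complete, I4 dispatched to LSU
cycle 5: R2←I1
cycle 6: I3 operands ready
cycle 7: I3 complete
cycle 8: R3←I3
cycle 9: I2 complete, I5 dispatched to SHIFT
cycle 10: R4←I2
cycle 11: I4 operands ready, I5 operands ready
cycle 12: I4 complete, I5 complete
cycle 13: R1←I4, R2←I5

cycle = 9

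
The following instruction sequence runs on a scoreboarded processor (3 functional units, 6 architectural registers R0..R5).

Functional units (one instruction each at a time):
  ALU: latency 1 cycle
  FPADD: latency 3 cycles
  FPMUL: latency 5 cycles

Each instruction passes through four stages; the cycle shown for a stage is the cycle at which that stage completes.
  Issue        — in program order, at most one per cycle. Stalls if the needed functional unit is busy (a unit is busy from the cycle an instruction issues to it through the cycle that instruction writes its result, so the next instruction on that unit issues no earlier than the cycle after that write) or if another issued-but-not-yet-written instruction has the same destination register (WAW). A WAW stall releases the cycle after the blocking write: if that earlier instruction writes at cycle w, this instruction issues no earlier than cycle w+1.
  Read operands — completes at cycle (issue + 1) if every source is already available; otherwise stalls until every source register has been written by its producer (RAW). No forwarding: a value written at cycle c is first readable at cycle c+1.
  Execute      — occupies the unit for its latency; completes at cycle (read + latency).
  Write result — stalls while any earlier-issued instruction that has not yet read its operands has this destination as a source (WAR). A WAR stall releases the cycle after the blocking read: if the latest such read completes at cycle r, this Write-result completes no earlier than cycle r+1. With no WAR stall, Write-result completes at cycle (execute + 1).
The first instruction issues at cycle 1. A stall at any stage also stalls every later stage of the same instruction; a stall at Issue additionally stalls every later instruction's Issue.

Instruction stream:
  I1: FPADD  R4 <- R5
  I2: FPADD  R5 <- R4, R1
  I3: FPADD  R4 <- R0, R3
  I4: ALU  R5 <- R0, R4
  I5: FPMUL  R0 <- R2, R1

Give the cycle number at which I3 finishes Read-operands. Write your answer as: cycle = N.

cycle = 14

I1 -> (1, 2, 5, 6)
I2 -> (7, 8, 11, 12)  // struct: FPADD busy until I1 writes@6
I3 -> (13, 14, 17, 18)  // struct: FPADD busy until I2 writes@12
I4 -> (14, 19, 20, 21)  // RAW R4: wait I3 write@18
I5 -> (15, 16, 21, 22)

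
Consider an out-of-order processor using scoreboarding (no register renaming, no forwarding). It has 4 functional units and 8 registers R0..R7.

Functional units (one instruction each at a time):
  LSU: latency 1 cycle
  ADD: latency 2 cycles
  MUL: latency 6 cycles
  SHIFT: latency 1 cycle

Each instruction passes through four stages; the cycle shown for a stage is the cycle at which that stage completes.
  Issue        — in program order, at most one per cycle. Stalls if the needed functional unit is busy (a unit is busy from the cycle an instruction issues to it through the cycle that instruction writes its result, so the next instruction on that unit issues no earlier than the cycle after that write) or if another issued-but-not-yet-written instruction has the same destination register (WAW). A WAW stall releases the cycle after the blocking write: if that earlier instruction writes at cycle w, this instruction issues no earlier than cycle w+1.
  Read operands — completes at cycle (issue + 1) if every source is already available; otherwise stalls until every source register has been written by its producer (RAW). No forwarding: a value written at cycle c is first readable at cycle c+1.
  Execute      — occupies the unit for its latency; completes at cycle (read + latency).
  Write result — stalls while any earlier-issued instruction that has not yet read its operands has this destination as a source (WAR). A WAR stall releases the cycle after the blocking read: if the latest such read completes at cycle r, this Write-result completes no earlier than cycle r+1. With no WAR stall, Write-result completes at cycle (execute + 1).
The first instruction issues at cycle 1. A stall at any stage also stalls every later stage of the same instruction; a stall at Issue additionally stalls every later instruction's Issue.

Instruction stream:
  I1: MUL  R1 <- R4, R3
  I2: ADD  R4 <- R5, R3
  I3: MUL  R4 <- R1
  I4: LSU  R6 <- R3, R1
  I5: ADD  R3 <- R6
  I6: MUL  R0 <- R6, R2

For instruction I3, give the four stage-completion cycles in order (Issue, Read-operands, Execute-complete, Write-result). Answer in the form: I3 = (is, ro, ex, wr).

I3 = (10, 11, 17, 18)

[1] I1 issues→MUL
[2] I1 reads | I2 issues→ADD
[3] I2 reads
[5] I2 exec-done
[6] I2 writes R4
[8] I1 exec-done
[9] I1 writes R1
[10] I3 issues→MUL
[11] I3 reads | I4 issues→LSU
[12] I4 reads | I5 issues→ADD
[13] I4 exec-done
[14] I4 writes R6
[15] I5 reads
[17] I3 exec-done | I5 exec-done
[18] I3 writes R4 | I5 writes R3
[19] I6 issues→MUL
[20] I6 reads
[26] I6 exec-done
[27] I6 writes R0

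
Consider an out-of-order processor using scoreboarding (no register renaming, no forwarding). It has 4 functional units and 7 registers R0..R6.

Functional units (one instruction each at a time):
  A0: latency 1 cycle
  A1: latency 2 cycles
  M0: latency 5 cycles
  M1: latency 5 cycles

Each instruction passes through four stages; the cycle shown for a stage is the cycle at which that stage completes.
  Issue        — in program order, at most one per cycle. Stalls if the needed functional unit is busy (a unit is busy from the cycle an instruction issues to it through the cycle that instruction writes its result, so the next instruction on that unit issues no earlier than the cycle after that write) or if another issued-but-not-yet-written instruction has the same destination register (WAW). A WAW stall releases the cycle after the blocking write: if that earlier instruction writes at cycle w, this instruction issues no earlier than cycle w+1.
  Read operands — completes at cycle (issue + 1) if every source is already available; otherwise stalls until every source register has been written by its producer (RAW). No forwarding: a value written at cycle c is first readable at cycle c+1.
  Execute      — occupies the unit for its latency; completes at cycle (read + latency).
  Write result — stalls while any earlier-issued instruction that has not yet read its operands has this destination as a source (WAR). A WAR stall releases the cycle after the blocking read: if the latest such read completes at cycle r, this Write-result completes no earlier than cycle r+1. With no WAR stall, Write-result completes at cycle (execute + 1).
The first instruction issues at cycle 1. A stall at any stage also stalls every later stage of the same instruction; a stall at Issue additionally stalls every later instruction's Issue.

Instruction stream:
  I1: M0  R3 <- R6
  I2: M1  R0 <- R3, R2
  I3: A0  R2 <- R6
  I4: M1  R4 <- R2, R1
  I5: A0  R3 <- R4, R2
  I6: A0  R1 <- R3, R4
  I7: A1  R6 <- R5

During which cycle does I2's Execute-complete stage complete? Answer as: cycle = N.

cycle = 14

[1] I1→M0
[2] I1 RO, I2→M1
[3] I3→A0
[4] I3 RO
[5] I3 EX
[7] I1 EX
[8] I1 WR R3
[9] I2 RO
[10] I3 WR R2
[14] I2 EX
[15] I2 WR R0
[16] I4→M1
[17] I4 RO, I5→A0
[22] I4 EX
[23] I4 WR R4
[24] I5 RO
[25] I5 EX
[26] I5 WR R3
[27] I6→A0
[28] I6 RO, I7→A1
[29] I6 EX, I7 RO
[30] I6 WR R1
[31] I7 EX
[32] I7 WR R6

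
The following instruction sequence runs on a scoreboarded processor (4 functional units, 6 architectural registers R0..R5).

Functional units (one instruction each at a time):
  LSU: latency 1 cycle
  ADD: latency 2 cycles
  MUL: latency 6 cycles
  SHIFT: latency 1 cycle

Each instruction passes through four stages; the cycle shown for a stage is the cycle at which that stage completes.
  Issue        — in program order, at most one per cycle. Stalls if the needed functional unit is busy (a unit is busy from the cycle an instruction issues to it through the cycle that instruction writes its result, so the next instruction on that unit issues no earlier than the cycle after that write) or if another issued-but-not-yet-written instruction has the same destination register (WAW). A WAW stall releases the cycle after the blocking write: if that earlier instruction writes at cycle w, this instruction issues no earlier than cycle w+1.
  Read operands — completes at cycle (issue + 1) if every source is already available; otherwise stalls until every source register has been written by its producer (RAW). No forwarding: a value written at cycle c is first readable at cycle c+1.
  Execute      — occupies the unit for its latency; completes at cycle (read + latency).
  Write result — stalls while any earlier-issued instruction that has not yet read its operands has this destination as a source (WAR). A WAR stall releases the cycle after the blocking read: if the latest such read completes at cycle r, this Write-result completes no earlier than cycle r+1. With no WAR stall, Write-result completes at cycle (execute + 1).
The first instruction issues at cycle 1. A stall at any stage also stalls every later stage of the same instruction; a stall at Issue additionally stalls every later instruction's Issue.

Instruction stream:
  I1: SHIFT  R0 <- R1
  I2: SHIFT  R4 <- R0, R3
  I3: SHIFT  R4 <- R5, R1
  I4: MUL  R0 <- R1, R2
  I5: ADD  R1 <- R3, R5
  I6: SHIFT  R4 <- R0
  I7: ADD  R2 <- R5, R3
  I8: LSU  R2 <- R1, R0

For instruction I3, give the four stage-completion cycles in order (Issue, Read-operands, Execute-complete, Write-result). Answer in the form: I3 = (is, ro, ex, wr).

I3 = (9, 10, 11, 12)

cycle 1: I1→SHIFT
cycle 2: I1 RO
cycle 3: I1 EX
cycle 4: I1 WR R0
cycle 5: I2→SHIFT
cycle 6: I2 RO
cycle 7: I2 EX
cycle 8: I2 WR R4
cycle 9: I3→SHIFT
cycle 10: I3 RO | I4→MUL
cycle 11: I3 EX | I4 RO | I5→ADD
cycle 12: I3 WR R4 | I5 RO
cycle 13: I6→SHIFT
cycle 14: I5 EX
cycle 15: I5 WR R1
cycle 16: I7→ADD
cycle 17: I4 EX | I7 RO
cycle 18: I4 WR R0
cycle 19: I6 RO | I7 EX
cycle 20: I6 EX | I7 WR R2
cycle 21: I6 WR R4 | I8→LSU
cycle 22: I8 RO
cycle 23: I8 EX
cycle 24: I8 WR R2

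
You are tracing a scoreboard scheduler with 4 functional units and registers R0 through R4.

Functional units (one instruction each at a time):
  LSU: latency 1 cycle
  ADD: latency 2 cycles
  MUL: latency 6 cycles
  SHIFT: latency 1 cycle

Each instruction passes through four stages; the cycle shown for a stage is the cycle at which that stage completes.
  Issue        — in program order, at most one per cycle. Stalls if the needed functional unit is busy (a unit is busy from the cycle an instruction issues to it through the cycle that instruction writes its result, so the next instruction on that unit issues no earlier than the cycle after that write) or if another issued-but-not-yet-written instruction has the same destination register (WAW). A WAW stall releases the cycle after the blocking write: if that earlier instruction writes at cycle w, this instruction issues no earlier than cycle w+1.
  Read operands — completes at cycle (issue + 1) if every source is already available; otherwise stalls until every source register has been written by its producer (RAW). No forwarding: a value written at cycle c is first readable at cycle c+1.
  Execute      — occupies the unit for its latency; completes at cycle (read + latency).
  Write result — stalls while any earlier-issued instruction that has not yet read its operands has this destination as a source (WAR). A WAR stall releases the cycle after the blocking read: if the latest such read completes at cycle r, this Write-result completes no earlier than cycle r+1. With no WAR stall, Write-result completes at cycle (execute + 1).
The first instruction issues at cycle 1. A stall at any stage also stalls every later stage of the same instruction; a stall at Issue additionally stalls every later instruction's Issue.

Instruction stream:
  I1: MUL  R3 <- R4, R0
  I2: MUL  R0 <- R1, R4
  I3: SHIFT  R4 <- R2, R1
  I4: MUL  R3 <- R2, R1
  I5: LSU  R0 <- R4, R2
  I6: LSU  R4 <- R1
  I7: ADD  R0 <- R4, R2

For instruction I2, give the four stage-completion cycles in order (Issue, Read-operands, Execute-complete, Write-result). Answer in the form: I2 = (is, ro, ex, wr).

I1 -> (1, 2, 8, 9)
I2 -> (10, 11, 17, 18)  // struct: MUL busy until I1 writes@9
I3 -> (11, 12, 13, 14)
I4 -> (19, 20, 26, 27)  // struct: MUL busy until I2 writes@18
I5 -> (20, 21, 22, 23)
I6 -> (24, 25, 26, 27)  // struct: LSU busy until I5 writes@23
I7 -> (25, 28, 30, 31)  // RAW R4: wait I6 write@27

I2 = (10, 11, 17, 18)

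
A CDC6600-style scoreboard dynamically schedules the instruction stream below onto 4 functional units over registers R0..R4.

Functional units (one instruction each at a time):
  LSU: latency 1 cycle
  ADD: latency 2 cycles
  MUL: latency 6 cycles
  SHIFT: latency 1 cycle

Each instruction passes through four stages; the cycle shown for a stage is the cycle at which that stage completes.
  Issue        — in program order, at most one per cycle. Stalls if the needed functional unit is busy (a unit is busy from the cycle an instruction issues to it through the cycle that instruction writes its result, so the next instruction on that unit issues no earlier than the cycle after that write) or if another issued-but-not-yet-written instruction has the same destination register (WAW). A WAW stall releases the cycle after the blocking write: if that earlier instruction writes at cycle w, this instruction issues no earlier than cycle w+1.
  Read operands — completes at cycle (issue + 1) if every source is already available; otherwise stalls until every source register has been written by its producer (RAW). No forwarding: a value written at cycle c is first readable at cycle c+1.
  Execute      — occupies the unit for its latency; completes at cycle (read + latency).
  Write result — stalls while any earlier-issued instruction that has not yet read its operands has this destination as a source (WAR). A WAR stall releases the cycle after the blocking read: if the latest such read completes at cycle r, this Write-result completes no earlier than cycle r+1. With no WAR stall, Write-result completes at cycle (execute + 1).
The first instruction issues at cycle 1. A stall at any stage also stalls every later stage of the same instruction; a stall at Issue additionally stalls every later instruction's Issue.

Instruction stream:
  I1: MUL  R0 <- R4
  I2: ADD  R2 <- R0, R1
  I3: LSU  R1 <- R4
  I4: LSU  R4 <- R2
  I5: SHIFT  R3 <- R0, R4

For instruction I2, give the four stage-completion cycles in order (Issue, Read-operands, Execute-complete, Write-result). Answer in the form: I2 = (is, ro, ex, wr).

I2 = (2, 10, 12, 13)

[1] I1→MUL
[2] I1 RO; I2→ADD
[3] I3→LSU
[4] I3 RO
[5] I3 EX
[8] I1 EX
[9] I1 WR R0
[10] I2 RO
[11] I3 WR R1
[12] I2 EX; I4→LSU
[13] I2 WR R2; I5→SHIFT
[14] I4 RO
[15] I4 EX
[16] I4 WR R4
[17] I5 RO
[18] I5 EX
[19] I5 WR R3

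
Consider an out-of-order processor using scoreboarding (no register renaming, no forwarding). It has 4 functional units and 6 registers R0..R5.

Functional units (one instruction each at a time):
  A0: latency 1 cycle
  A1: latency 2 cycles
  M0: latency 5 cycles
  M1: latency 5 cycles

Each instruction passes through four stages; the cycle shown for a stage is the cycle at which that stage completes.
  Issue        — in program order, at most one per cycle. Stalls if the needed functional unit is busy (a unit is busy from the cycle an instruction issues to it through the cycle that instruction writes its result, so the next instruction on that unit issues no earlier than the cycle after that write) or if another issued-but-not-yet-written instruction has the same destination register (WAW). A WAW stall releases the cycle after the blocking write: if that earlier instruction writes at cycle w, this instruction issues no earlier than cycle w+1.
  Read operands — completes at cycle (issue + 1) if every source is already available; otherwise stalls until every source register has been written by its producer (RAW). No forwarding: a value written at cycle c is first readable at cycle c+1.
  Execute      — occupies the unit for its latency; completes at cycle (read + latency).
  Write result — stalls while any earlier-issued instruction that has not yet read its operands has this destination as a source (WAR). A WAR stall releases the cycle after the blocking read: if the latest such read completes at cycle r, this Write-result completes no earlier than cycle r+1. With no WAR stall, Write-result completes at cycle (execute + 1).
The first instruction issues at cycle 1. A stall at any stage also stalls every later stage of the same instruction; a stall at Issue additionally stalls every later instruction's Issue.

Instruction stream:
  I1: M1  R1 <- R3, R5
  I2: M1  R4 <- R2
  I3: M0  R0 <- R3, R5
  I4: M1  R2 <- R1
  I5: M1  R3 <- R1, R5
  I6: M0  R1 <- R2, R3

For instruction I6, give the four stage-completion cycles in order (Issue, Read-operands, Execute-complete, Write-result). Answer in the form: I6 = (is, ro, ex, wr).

[1] I1→M1
[2] I1 RO
[7] I1 EX
[8] I1 WR R1
[9] I2→M1
[10] I2 RO | I3→M0
[11] I3 RO
[15] I2 EX
[16] I2 WR R4 | I3 EX
[17] I3 WR R0 | I4→M1
[18] I4 RO
[23] I4 EX
[24] I4 WR R2
[25] I5→M1
[26] I5 RO | I6→M0
[31] I5 EX
[32] I5 WR R3
[33] I6 RO
[38] I6 EX
[39] I6 WR R1

I6 = (26, 33, 38, 39)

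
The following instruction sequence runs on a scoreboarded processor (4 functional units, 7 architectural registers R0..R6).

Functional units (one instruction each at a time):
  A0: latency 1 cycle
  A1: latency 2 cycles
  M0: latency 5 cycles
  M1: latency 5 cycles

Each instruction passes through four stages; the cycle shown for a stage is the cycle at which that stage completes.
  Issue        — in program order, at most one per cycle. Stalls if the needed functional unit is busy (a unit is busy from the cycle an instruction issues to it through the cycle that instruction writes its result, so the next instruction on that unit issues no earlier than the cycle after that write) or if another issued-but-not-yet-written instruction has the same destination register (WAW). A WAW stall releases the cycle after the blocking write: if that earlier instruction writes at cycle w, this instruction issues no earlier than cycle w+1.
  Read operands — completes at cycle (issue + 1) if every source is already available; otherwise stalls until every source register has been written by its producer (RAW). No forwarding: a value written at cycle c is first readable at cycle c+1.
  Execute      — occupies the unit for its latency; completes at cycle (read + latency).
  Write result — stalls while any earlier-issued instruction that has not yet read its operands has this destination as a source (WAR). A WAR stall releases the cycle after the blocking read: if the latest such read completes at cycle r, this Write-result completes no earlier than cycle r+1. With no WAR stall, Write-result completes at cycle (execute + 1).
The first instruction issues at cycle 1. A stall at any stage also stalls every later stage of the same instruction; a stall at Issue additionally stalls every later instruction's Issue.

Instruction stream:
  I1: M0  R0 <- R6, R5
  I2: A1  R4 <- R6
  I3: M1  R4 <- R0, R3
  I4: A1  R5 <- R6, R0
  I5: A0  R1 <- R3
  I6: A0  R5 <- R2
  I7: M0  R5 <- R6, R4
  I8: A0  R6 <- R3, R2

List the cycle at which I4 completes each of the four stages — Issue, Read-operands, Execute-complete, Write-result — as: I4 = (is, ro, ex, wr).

  I1 | 1 | 2 | 7 | 8
  I2 | 2 | 3 | 5 | 6
  I3 | 7 | 9 | 14 | 15   WAW R4: wait I2 write@6 · RAW R0: wait I1 write@8
  I4 | 8 | 9 | 11 | 12
  I5 | 9 | 10 | 11 | 12
  I6 | 13 | 14 | 15 | 16   struct: A0 busy until I5 writes@12
  I7 | 17 | 18 | 23 | 24   WAW R5: wait I6 write@16
  I8 | 18 | 19 | 20 | 21

I4 = (8, 9, 11, 12)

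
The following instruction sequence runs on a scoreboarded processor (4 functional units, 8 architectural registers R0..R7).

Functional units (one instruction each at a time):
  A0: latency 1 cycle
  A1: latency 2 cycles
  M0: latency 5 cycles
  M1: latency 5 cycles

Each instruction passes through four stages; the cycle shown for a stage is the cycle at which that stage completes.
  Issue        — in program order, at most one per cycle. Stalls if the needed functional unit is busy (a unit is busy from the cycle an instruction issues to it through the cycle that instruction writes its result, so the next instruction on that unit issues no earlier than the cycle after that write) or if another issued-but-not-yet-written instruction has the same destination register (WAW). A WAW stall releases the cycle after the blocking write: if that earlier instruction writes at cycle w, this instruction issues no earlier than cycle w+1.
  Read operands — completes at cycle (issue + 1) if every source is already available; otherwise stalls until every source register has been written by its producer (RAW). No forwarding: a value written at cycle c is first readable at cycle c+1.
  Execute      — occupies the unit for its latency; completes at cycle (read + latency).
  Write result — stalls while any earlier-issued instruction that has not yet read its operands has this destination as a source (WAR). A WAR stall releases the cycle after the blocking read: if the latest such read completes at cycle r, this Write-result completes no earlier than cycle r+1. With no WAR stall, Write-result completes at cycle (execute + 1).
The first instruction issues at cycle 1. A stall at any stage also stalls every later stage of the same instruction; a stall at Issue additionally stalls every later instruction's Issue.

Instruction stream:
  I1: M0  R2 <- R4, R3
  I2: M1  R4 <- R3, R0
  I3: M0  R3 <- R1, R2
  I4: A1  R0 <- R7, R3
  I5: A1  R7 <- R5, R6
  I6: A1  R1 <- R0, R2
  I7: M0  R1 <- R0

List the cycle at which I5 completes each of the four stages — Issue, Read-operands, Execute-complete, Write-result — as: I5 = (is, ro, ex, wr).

[1] I1 dispatched to M0
[2] I1 operands ready; I2 dispatched to M1
[3] I2 operands ready
[7] I1 complete
[8] R2←I1; I2 complete
[9] R4←I2; I3 dispatched to M0
[10] I3 operands ready; I4 dispatched to A1
[15] I3 complete
[16] R3←I3
[17] I4 operands ready
[19] I4 complete
[20] R0←I4
[21] I5 dispatched to A1
[22] I5 operands ready
[24] I5 complete
[25] R7←I5
[26] I6 dispatched to A1
[27] I6 operands ready
[29] I6 complete
[30] R1←I6
[31] I7 dispatched to M0
[32] I7 operands ready
[37] I7 complete
[38] R1←I7

I5 = (21, 22, 24, 25)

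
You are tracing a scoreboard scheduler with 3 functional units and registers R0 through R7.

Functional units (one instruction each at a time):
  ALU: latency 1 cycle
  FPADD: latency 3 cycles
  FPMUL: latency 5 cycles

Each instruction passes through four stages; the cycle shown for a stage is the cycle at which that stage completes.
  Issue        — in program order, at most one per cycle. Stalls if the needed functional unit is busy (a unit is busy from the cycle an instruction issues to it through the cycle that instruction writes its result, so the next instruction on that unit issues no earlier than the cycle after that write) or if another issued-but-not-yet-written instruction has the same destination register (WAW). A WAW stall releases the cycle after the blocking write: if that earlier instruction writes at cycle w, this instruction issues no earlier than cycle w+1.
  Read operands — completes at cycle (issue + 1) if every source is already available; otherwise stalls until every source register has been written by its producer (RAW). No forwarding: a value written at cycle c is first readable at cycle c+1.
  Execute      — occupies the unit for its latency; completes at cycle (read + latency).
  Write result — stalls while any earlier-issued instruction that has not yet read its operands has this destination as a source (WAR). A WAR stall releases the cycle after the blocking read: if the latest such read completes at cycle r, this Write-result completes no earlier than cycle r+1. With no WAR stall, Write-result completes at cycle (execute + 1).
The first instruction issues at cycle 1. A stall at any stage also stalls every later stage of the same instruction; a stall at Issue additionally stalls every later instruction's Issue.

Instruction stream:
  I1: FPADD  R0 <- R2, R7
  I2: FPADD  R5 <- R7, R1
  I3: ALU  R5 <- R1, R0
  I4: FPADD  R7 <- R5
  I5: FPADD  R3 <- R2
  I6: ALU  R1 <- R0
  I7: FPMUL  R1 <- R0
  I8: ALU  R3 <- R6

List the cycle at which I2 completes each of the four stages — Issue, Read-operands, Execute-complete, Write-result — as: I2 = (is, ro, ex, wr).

  I1 | 1 | 2 | 5 | 6
  I2 | 7 | 8 | 11 | 12   struct: FPADD busy until I1 writes@6
  I3 | 13 | 14 | 15 | 16   WAW R5: wait I2 write@12
  I4 | 14 | 17 | 20 | 21   RAW R5: wait I3 write@16
  I5 | 22 | 23 | 26 | 27   struct: FPADD busy until I4 writes@21
  I6 | 23 | 24 | 25 | 26
  I7 | 27 | 28 | 33 | 34   WAW R1: wait I6 write@26
  I8 | 28 | 29 | 30 | 31

I2 = (7, 8, 11, 12)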